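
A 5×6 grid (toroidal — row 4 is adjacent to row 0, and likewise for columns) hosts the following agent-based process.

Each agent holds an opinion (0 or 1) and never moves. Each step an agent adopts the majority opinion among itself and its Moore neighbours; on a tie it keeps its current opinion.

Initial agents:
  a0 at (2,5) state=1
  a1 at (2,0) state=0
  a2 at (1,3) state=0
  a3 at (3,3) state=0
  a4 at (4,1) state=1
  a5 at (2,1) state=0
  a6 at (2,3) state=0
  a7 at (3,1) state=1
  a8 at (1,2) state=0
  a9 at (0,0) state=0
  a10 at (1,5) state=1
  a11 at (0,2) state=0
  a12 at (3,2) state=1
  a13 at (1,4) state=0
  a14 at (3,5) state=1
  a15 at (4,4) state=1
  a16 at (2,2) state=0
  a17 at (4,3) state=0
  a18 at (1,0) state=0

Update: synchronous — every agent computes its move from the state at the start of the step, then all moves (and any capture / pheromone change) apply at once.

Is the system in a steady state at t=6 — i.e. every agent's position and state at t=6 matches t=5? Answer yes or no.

yes

t=1: a0@(2,5):1 a1@(2,0):1 a2@(1,3):0 a3@(3,3):0 a4@(4,1):1 a5@(2,1):0 a6@(2,3):0 a7@(3,1):1 a8@(1,2):0 a9@(0,0):0 a10@(1,5):0 a11@(0,2):0 a12@(3,2):0 a13@(1,4):0 a14@(3,5):1 a15@(4,4):1 a16@(2,2):0 a17@(4,3):0 a18@(1,0):0
t=2: a0@(2,5):1 a1@(2,0):1 a2@(1,3):0 a3@(3,3):0 a4@(4,1):0 a5@(2,1):0 a6@(2,3):0 a7@(3,1):1 a8@(1,2):0 a9@(0,0):0 a10@(1,5):0 a11@(0,2):0 a12@(3,2):0 a13@(1,4):0 a14@(3,5):1 a15@(4,4):1 a16@(2,2):0 a17@(4,3):0 a18@(1,0):0
t=3: a0@(2,5):1 a1@(2,0):1 a2@(1,3):0 a3@(3,3):0 a4@(4,1):0 a5@(2,1):0 a6@(2,3):0 a7@(3,1):0 a8@(1,2):0 a9@(0,0):0 a10@(1,5):0 a11@(0,2):0 a12@(3,2):0 a13@(1,4):0 a14@(3,5):1 a15@(4,4):1 a16@(2,2):0 a17@(4,3):0 a18@(1,0):0
t=4: a0@(2,5):1 a1@(2,0):0 a2@(1,3):0 a3@(3,3):0 a4@(4,1):0 a5@(2,1):0 a6@(2,3):0 a7@(3,1):0 a8@(1,2):0 a9@(0,0):0 a10@(1,5):0 a11@(0,2):0 a12@(3,2):0 a13@(1,4):0 a14@(3,5):1 a15@(4,4):1 a16@(2,2):0 a17@(4,3):0 a18@(1,0):0
t=5: a0@(2,5):0 a1@(2,0):0 a2@(1,3):0 a3@(3,3):0 a4@(4,1):0 a5@(2,1):0 a6@(2,3):0 a7@(3,1):0 a8@(1,2):0 a9@(0,0):0 a10@(1,5):0 a11@(0,2):0 a12@(3,2):0 a13@(1,4):0 a14@(3,5):1 a15@(4,4):1 a16@(2,2):0 a17@(4,3):0 a18@(1,0):0
t=6: (unchanged — steady state)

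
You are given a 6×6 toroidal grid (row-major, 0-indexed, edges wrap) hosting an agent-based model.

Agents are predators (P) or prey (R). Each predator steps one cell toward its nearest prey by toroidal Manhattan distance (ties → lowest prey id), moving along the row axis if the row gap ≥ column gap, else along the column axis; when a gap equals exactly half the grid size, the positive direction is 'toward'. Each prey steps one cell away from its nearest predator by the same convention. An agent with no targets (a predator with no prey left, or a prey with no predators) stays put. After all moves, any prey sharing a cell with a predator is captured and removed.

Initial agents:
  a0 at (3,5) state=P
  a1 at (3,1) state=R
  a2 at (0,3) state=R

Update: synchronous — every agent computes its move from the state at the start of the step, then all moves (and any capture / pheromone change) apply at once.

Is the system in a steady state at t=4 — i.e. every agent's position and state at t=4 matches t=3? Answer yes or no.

t=1: a0@(3,0):P a1@(3,2):R a2@(5,3):R
t=2: a0@(3,1):P a1@(3,3):R a2@(5,2):R
t=3: a0@(3,2):P a1@(3,4):R a2@(0,2):R
t=4: a0@(3,3):P a1@(3,5):R a2@(5,2):R

no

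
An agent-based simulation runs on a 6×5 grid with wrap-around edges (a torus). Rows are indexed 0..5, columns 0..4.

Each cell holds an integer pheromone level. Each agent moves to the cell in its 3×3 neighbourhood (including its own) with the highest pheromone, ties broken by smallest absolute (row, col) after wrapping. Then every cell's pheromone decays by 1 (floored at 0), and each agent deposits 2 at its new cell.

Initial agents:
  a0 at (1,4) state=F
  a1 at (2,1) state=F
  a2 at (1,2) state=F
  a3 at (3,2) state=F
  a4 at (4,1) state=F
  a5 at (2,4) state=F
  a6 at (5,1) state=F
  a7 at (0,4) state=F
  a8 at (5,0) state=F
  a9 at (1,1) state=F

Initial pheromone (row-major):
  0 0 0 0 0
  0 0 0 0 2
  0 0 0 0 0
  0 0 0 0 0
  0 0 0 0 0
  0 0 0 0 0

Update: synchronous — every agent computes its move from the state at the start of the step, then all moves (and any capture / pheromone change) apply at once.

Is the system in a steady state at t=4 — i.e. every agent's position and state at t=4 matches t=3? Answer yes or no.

t=1: a0@(1,4) a1@(1,0) a2@(0,1) a3@(2,1) a4@(3,0) a5@(1,4) a6@(0,0) a7@(1,4) a8@(0,0) a9@(0,0) | pheromone: 6 2 0 0 0 / 2 0 0 0 7 / 0 2 0 0 0 / 2 0 0 0 0 / 0 0 0 0 0 / 0 0 0 0 0
t=2: a0@(1,4) a1@(1,4) a2@(0,0) a3@(1,0) a4@(2,1) a5@(1,4) a6@(1,4) a7@(1,4) a8@(1,4) a9@(1,4) | pheromone: 7 1 0 0 0 / 3 0 0 0 20 / 0 3 0 0 0 / 1 0 0 0 0 / 0 0 0 0 0 / 0 0 0 0 0
t=3: a0@(1,4) a1@(1,4) a2@(1,4) a3@(1,4) a4@(1,0) a5@(1,4) a6@(1,4) a7@(1,4) a8@(1,4) a9@(1,4) | pheromone: 6 0 0 0 0 / 4 0 0 0 37 / 0 2 0 0 0 / 0 0 0 0 0 / 0 0 0 0 0 / 0 0 0 0 0
t=4: a0@(1,4) a1@(1,4) a2@(1,4) a3@(1,4) a4@(1,4) a5@(1,4) a6@(1,4) a7@(1,4) a8@(1,4) a9@(1,4) | pheromone: 5 0 0 0 0 / 3 0 0 0 56 / 0 1 0 0 0 / 0 0 0 0 0 / 0 0 0 0 0 / 0 0 0 0 0

no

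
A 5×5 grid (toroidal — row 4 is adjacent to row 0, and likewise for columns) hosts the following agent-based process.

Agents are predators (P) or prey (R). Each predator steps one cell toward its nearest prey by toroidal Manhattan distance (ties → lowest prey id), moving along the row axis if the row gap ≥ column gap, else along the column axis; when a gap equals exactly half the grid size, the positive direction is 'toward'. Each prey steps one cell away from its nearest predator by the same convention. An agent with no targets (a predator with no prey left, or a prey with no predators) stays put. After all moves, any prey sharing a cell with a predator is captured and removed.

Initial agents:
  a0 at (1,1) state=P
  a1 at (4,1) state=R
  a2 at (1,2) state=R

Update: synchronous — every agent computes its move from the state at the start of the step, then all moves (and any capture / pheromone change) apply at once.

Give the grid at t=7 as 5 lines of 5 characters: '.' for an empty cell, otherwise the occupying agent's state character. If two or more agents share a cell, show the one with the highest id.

.....
...PR
.....
.R...
.....

t=1: a0@(1,2):P a1@(3,1):R a2@(1,3):R
t=2: a0@(1,3):P a1@(4,1):R a2@(1,4):R
t=3: a0@(1,4):P a1@(3,1):R a2@(1,0):R
t=4: a0@(1,0):P a1@(4,1):R a2@(1,1):R
t=5: a0@(1,1):P a1@(3,1):R a2@(1,2):R
t=6: a0@(1,2):P a1@(4,1):R a2@(1,3):R
t=7: a0@(1,3):P a1@(3,1):R a2@(1,4):R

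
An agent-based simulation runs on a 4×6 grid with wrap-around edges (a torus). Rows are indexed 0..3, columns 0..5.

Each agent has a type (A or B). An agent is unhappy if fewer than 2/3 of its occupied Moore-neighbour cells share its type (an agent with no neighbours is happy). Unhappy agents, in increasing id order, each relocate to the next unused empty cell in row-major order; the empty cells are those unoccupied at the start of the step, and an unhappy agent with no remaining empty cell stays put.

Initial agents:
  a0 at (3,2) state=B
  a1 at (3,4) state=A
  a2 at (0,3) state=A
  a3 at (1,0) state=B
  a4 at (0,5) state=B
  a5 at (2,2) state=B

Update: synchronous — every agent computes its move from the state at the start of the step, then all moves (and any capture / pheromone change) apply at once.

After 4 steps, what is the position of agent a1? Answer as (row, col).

(0, 3)

t=1: a0@(0,0):B a1@(0,1):A a2@(0,2):A a3@(1,0):B a4@(0,4):B a5@(2,2):B
t=2: a0@(0,3):B a1@(0,5):A a2@(0,2):A a3@(1,1):B a4@(0,4):B a5@(2,2):B
t=3: a0@(0,0):B a1@(0,1):A a2@(1,0):A a3@(1,2):B a4@(1,3):B a5@(2,2):B
t=4: a0@(0,2):B a1@(0,3):A a2@(0,4):A a3@(1,2):B a4@(1,3):B a5@(2,2):B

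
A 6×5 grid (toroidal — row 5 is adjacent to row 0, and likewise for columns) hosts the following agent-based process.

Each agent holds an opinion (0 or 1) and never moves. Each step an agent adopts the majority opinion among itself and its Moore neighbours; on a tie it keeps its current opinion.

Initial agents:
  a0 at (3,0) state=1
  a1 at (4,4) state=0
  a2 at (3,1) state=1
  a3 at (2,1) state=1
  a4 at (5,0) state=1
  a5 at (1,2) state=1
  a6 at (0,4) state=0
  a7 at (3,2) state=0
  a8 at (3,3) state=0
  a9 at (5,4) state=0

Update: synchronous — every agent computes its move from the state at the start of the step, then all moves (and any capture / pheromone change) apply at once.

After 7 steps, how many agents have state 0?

t=1: a0@(3,0):1 a1@(4,4):0 a2@(3,1):1 a3@(2,1):1 a4@(5,0):0 a5@(1,2):1 a6@(0,4):0 a7@(3,2):0 a8@(3,3):0 a9@(5,4):0
t=2: (unchanged — steady state)

6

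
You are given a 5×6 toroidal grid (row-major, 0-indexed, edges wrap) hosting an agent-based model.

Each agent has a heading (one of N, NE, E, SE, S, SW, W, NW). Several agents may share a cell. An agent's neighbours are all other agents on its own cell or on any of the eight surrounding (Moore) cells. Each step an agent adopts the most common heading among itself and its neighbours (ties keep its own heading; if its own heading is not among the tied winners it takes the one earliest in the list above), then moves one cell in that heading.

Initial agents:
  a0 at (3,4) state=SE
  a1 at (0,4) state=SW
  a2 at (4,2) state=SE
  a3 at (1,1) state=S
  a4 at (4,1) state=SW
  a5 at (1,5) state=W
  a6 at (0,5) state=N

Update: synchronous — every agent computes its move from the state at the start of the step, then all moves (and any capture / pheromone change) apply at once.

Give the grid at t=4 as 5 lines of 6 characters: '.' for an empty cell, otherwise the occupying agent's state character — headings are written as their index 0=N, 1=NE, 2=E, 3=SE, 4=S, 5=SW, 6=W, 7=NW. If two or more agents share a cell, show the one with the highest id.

t=1: a0@(4,5):SE a1@(1,3):SW a2@(0,3):SE a3@(2,1):S a4@(0,0):SW a5@(1,4):W a6@(4,5):N
t=2: a0@(0,0):SE a1@(2,2):SW a2@(1,4):SE a3@(3,1):S a4@(1,5):SW a5@(1,3):W a6@(3,5):N
t=3: a0@(1,1):SE a1@(3,1):SW a2@(2,5):SE a3@(4,1):S a4@(2,0):SE a5@(1,2):W a6@(2,5):N
t=4: a0@(2,2):SE a1@(4,0):SW a2@(3,0):SE a3@(0,1):S a4@(3,1):SE a5@(1,1):W a6@(3,0):SE

.4....
.6....
..3...
33....
5.....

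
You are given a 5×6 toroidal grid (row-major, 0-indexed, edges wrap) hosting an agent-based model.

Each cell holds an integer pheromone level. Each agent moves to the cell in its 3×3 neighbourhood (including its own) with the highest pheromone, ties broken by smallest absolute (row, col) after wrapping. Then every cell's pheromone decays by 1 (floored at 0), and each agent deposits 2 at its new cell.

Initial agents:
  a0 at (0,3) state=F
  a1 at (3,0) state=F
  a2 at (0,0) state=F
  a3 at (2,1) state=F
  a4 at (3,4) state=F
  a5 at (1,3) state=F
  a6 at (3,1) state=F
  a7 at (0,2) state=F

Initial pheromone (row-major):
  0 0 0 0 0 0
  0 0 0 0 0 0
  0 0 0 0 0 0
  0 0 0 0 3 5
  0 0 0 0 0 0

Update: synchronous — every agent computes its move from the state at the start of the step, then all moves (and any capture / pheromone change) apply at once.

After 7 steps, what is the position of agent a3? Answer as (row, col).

t=1: a0@(0,2) a1@(3,5) a2@(0,0) a3@(1,0) a4@(3,5) a5@(0,2) a6@(2,0) a7@(0,1) | pheromone: 2 2 4 0 0 0 / 2 0 0 0 0 0 / 2 0 0 0 0 0 / 0 0 0 0 2 8 / 0 0 0 0 0 0
t=2: a0@(0,2) a1@(3,5) a2@(0,0) a3@(0,0) a4@(3,5) a5@(0,2) a6@(3,5) a7@(0,2) | pheromone: 5 1 9 0 0 0 / 1 0 0 0 0 0 / 1 0 0 0 0 0 / 0 0 0 0 1 13 / 0 0 0 0 0 0
t=3: a0@(0,2) a1@(3,5) a2@(0,0) a3@(0,0) a4@(3,5) a5@(0,2) a6@(3,5) a7@(0,2) | pheromone: 8 0 14 0 0 0 / 0 0 0 0 0 0 / 0 0 0 0 0 0 / 0 0 0 0 0 18 / 0 0 0 0 0 0
t=4: a0@(0,2) a1@(3,5) a2@(0,0) a3@(0,0) a4@(3,5) a5@(0,2) a6@(3,5) a7@(0,2) | pheromone: 11 0 19 0 0 0 / 0 0 0 0 0 0 / 0 0 0 0 0 0 / 0 0 0 0 0 23 / 0 0 0 0 0 0
t=5: a0@(0,2) a1@(3,5) a2@(0,0) a3@(0,0) a4@(3,5) a5@(0,2) a6@(3,5) a7@(0,2) | pheromone: 14 0 24 0 0 0 / 0 0 0 0 0 0 / 0 0 0 0 0 0 / 0 0 0 0 0 28 / 0 0 0 0 0 0
t=6: a0@(0,2) a1@(3,5) a2@(0,0) a3@(0,0) a4@(3,5) a5@(0,2) a6@(3,5) a7@(0,2) | pheromone: 17 0 29 0 0 0 / 0 0 0 0 0 0 / 0 0 0 0 0 0 / 0 0 0 0 0 33 / 0 0 0 0 0 0
t=7: a0@(0,2) a1@(3,5) a2@(0,0) a3@(0,0) a4@(3,5) a5@(0,2) a6@(3,5) a7@(0,2) | pheromone: 20 0 34 0 0 0 / 0 0 0 0 0 0 / 0 0 0 0 0 0 / 0 0 0 0 0 38 / 0 0 0 0 0 0

(0, 0)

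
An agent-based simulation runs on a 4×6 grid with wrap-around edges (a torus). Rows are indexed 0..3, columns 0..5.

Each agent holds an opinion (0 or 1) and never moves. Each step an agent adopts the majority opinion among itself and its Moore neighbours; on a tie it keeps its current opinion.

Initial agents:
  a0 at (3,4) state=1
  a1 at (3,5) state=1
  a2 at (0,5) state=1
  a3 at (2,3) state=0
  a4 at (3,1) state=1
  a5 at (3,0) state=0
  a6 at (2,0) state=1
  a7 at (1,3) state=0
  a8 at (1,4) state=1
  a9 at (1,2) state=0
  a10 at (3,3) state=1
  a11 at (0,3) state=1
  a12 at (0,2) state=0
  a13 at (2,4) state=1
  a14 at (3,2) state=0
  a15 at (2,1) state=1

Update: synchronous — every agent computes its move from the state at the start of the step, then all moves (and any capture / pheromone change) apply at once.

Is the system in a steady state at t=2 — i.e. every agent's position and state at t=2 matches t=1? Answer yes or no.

no

t=1: a0@(3,4):1 a1@(3,5):1 a2@(0,5):1 a3@(2,3):0 a4@(3,1):1 a5@(3,0):1 a6@(2,0):1 a7@(1,3):0 a8@(1,4):1 a9@(1,2):0 a10@(3,3):1 a11@(0,3):1 a12@(0,2):0 a13@(2,4):1 a14@(3,2):1 a15@(2,1):1
t=2: a0@(3,4):1 a1@(3,5):1 a2@(0,5):1 a3@(2,3):1 a4@(3,1):1 a5@(3,0):1 a6@(2,0):1 a7@(1,3):0 a8@(1,4):1 a9@(1,2):0 a10@(3,3):1 a11@(0,3):1 a12@(0,2):1 a13@(2,4):1 a14@(3,2):1 a15@(2,1):1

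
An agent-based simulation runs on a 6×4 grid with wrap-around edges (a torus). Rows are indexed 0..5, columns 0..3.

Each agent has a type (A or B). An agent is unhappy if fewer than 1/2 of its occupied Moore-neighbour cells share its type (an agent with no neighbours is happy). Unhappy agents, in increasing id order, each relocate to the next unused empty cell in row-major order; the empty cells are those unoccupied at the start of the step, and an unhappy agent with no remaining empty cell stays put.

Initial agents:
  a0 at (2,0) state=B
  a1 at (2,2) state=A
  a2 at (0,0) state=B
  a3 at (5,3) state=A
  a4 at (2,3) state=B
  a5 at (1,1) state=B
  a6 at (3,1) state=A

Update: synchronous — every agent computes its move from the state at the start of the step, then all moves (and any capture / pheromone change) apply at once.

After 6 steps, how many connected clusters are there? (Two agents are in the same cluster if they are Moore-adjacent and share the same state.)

t=1: a0@(2,0):B a1@(0,1):A a2@(0,0):B a3@(0,2):A a4@(2,3):B a5@(1,1):B a6@(3,1):A
t=2: a0@(2,0):B a1@(0,3):A a2@(0,0):B a3@(0,2):A a4@(2,3):B a5@(1,1):B a6@(1,0):A
t=3: a0@(2,0):B a1@(0,3):A a2@(0,1):B a3@(0,2):A a4@(2,3):B a5@(1,1):B a6@(1,2):A
t=4: a0@(2,0):B a1@(0,3):A a2@(0,0):B a3@(0,2):A a4@(2,3):B a5@(1,1):B a6@(1,0):A
t=5: a0@(2,0):B a1@(0,3):A a2@(0,1):B a3@(0,2):A a4@(2,3):B a5@(1,1):B a6@(1,2):A
t=6: a0@(2,0):B a1@(0,3):A a2@(0,0):B a3@(0,2):A a4@(2,3):B a5@(1,1):B a6@(1,0):A

2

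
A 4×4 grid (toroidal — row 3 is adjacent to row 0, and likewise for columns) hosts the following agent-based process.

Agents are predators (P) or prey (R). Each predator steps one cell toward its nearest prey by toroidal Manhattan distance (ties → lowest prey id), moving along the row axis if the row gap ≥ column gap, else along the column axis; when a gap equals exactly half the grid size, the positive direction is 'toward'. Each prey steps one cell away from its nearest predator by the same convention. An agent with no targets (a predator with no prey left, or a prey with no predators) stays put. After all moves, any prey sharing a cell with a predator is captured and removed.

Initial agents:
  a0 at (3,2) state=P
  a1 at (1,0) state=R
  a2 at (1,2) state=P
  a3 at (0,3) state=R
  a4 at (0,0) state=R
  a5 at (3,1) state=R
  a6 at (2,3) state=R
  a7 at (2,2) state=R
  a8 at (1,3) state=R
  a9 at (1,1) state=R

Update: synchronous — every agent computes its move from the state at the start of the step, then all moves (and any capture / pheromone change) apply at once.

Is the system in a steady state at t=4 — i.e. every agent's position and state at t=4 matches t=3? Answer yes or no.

no

t=1: a0@(3,1):P a1@(1,3):R a2@(2,2):P a3@(1,3):R a4@(0,3):R a5@(3,0):R a6@(1,3):R a7@(1,2):R a8@(1,0):R a9@(1,0):R
t=2: a0@(3,0):P a1@(0,3):R a2@(1,2):P a3@(0,3):R a4@(0,2):R a5@(3,3):R a6@(0,3):R a7@(0,2):R a8@(0,0):R a9@(0,0):R
t=3: a0@(3,3):P a1@(1,3):R a2@(0,2):P a3@(1,3):R a4@(3,2):R a5@(3,2):R a6@(1,3):R a7@(3,2):R a8@(1,0):R a9@(1,0):R
t=4: a0@(3,2):P a1@(0,3):R a2@(3,2):P a3@(0,3):R a4@(3,1):R a5@(3,1):R a6@(0,3):R a7@(3,1):R a8@(0,0):R a9@(0,0):R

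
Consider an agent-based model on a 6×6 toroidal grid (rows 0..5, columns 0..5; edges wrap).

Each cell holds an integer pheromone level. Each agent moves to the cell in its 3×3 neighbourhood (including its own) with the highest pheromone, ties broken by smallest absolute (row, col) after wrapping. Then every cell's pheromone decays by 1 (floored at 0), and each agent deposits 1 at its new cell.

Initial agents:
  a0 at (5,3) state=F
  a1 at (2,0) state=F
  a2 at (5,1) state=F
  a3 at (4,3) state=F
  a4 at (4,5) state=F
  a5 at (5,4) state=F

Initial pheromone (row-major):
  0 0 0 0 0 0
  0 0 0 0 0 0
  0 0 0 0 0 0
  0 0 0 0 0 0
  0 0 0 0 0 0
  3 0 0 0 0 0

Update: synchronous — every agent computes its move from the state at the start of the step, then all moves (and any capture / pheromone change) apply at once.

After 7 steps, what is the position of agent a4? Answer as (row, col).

(5, 0)

t=1: a0@(0,2) a1@(1,0) a2@(5,0) a3@(3,2) a4@(5,0) a5@(0,3) | pheromone: 0 0 1 1 0 0 / 1 0 0 0 0 0 / 0 0 0 0 0 0 / 0 0 1 0 0 0 / 0 0 0 0 0 0 / 4 0 0 0 0 0
t=2: a0@(0,2) a1@(1,0) a2@(5,0) a3@(3,2) a4@(5,0) a5@(0,2) | pheromone: 0 0 2 0 0 0 / 1 0 0 0 0 0 / 0 0 0 0 0 0 / 0 0 1 0 0 0 / 0 0 0 0 0 0 / 5 0 0 0 0 0
t=3: a0@(0,2) a1@(1,0) a2@(5,0) a3@(3,2) a4@(5,0) a5@(0,2) | pheromone: 0 0 3 0 0 0 / 1 0 0 0 0 0 / 0 0 0 0 0 0 / 0 0 1 0 0 0 / 0 0 0 0 0 0 / 6 0 0 0 0 0
t=4: a0@(0,2) a1@(1,0) a2@(5,0) a3@(3,2) a4@(5,0) a5@(0,2) | pheromone: 0 0 4 0 0 0 / 1 0 0 0 0 0 / 0 0 0 0 0 0 / 0 0 1 0 0 0 / 0 0 0 0 0 0 / 7 0 0 0 0 0
t=5: a0@(0,2) a1@(1,0) a2@(5,0) a3@(3,2) a4@(5,0) a5@(0,2) | pheromone: 0 0 5 0 0 0 / 1 0 0 0 0 0 / 0 0 0 0 0 0 / 0 0 1 0 0 0 / 0 0 0 0 0 0 / 8 0 0 0 0 0
t=6: a0@(0,2) a1@(1,0) a2@(5,0) a3@(3,2) a4@(5,0) a5@(0,2) | pheromone: 0 0 6 0 0 0 / 1 0 0 0 0 0 / 0 0 0 0 0 0 / 0 0 1 0 0 0 / 0 0 0 0 0 0 / 9 0 0 0 0 0
t=7: a0@(0,2) a1@(1,0) a2@(5,0) a3@(3,2) a4@(5,0) a5@(0,2) | pheromone: 0 0 7 0 0 0 / 1 0 0 0 0 0 / 0 0 0 0 0 0 / 0 0 1 0 0 0 / 0 0 0 0 0 0 / 10 0 0 0 0 0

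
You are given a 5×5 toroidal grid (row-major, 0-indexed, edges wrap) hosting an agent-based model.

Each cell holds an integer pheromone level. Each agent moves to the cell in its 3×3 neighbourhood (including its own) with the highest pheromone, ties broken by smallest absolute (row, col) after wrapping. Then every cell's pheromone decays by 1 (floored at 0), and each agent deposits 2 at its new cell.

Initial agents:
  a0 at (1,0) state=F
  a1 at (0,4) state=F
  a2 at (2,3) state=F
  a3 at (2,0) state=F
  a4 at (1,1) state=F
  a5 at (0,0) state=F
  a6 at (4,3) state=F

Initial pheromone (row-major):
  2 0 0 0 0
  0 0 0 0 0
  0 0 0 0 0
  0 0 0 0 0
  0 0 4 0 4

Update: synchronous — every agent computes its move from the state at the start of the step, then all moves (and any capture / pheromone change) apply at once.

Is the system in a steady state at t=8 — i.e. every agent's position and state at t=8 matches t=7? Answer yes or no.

t=1: a0@(0,0) a1@(4,4) a2@(1,2) a3@(1,0) a4@(0,0) a5@(4,4) a6@(4,2) | pheromone: 5 0 0 0 0 / 2 0 2 0 0 / 0 0 0 0 0 / 0 0 0 0 0 / 0 0 5 0 7
t=2: a0@(4,4) a1@(4,4) a2@(1,2) a3@(0,0) a4@(4,4) a5@(4,4) a6@(4,2) | pheromone: 6 0 0 0 0 / 1 0 3 0 0 / 0 0 0 0 0 / 0 0 0 0 0 / 0 0 6 0 14
t=3: a0@(4,4) a1@(4,4) a2@(1,2) a3@(4,4) a4@(4,4) a5@(4,4) a6@(4,2) | pheromone: 5 0 0 0 0 / 0 0 4 0 0 / 0 0 0 0 0 / 0 0 0 0 0 / 0 0 7 0 23
t=4: a0@(4,4) a1@(4,4) a2@(1,2) a3@(4,4) a4@(4,4) a5@(4,4) a6@(4,2) | pheromone: 4 0 0 0 0 / 0 0 5 0 0 / 0 0 0 0 0 / 0 0 0 0 0 / 0 0 8 0 32
t=5: a0@(4,4) a1@(4,4) a2@(1,2) a3@(4,4) a4@(4,4) a5@(4,4) a6@(4,2) | pheromone: 3 0 0 0 0 / 0 0 6 0 0 / 0 0 0 0 0 / 0 0 0 0 0 / 0 0 9 0 41
t=6: a0@(4,4) a1@(4,4) a2@(1,2) a3@(4,4) a4@(4,4) a5@(4,4) a6@(4,2) | pheromone: 2 0 0 0 0 / 0 0 7 0 0 / 0 0 0 0 0 / 0 0 0 0 0 / 0 0 10 0 50
t=7: a0@(4,4) a1@(4,4) a2@(1,2) a3@(4,4) a4@(4,4) a5@(4,4) a6@(4,2) | pheromone: 1 0 0 0 0 / 0 0 8 0 0 / 0 0 0 0 0 / 0 0 0 0 0 / 0 0 11 0 59
t=8: a0@(4,4) a1@(4,4) a2@(1,2) a3@(4,4) a4@(4,4) a5@(4,4) a6@(4,2) | pheromone: 0 0 0 0 0 / 0 0 9 0 0 / 0 0 0 0 0 / 0 0 0 0 0 / 0 0 12 0 68

yes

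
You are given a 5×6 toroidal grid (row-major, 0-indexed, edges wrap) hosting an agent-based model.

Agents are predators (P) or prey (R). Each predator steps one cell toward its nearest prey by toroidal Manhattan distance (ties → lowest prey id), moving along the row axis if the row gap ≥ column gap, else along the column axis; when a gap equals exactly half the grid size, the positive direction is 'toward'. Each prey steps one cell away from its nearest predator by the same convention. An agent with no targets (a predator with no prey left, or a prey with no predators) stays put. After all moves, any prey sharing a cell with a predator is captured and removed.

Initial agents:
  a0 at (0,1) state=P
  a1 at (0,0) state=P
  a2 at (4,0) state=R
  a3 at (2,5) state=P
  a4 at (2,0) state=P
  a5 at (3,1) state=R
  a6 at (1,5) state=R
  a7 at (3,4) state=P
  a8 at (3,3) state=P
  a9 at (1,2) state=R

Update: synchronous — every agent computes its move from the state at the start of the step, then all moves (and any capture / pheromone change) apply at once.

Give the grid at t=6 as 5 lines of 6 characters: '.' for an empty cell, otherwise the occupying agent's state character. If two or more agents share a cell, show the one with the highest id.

t=1: a0@(4,1):P a1@(4,0):P a3@(1,5):P a4@(3,0):P a5@(2,1):R a6@(0,5):R a7@(3,5):P a8@(3,2):P a9@(2,2):R
t=2: a0@(3,1):P a1@(0,0):P a3@(0,5):P a4@(2,0):P a5@(1,1):R a7@(4,5):P a8@(2,2):P a9@(1,2):R
t=3: a0@(2,1):P a1@(1,0):P a3@(0,0):P a4@(1,0):P a5@(0,1):R a7@(0,5):P a8@(1,2):P a9@(0,2):R
t=4: a0@(1,1):P a1@(0,0):P a3@(0,1):P a4@(0,0):P a7@(0,0):P a8@(0,2):P a9@(4,2):R
t=5: a0@(0,1):P a1@(0,1):P a3@(4,1):P a4@(0,1):P a7@(0,1):P a8@(4,2):P a9@(3,2):R
t=6: a0@(4,1):P a1@(4,1):P a3@(3,1):P a4@(4,1):P a7@(4,1):P a8@(3,2):P a9@(2,2):R

......
......
..R...
.PP...
.P....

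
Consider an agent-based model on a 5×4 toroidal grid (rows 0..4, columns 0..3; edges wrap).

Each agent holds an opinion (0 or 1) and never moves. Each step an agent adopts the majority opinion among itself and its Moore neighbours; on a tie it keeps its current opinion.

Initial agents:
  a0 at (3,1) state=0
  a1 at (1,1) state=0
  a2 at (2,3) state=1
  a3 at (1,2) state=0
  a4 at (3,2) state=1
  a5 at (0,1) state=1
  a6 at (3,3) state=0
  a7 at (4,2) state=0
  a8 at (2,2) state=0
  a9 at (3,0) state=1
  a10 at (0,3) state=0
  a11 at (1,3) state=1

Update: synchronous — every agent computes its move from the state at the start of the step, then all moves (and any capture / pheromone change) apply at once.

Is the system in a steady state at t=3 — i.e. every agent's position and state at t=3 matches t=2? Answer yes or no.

no

t=1: a0@(3,1):0 a1@(1,1):0 a2@(2,3):1 a3@(1,2):0 a4@(3,2):0 a5@(0,1):0 a6@(3,3):0 a7@(4,2):0 a8@(2,2):0 a9@(3,0):1 a10@(0,3):0 a11@(1,3):0
t=2: a0@(3,1):0 a1@(1,1):0 a2@(2,3):0 a3@(1,2):0 a4@(3,2):0 a5@(0,1):0 a6@(3,3):0 a7@(4,2):0 a8@(2,2):0 a9@(3,0):1 a10@(0,3):0 a11@(1,3):0
t=3: a0@(3,1):0 a1@(1,1):0 a2@(2,3):0 a3@(1,2):0 a4@(3,2):0 a5@(0,1):0 a6@(3,3):0 a7@(4,2):0 a8@(2,2):0 a9@(3,0):0 a10@(0,3):0 a11@(1,3):0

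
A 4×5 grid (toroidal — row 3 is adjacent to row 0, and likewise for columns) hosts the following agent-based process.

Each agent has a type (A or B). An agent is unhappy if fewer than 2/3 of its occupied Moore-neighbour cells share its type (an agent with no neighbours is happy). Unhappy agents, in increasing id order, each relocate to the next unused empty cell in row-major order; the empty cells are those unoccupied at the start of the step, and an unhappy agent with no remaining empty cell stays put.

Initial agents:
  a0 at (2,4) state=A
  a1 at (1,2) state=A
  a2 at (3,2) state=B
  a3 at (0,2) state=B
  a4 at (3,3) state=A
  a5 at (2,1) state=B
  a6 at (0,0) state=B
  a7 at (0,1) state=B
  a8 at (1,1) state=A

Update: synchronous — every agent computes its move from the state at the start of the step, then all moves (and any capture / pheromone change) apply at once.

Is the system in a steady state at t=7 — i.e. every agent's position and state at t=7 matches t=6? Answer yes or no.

t=1: a0@(2,4):A a1@(0,3):A a2@(3,2):B a3@(0,4):B a4@(1,0):A a5@(1,3):B a6@(1,4):B a7@(2,0):B a8@(2,2):A
t=2: a0@(0,0):A a1@(0,1):A a2@(0,2):B a3@(1,1):B a4@(1,2):A a5@(2,1):B a6@(2,3):B a7@(3,0):B a8@(3,1):A
t=3: a0@(0,3):A a1@(0,4):A a2@(1,0):B a3@(1,3):B a4@(1,4):A a5@(2,0):B a6@(2,2):B a7@(2,4):B a8@(3,2):A
t=4: a0@(0,3):A a1@(0,0):A a2@(0,1):B a3@(0,2):B a4@(1,1):A a5@(2,0):B a6@(1,2):B a7@(2,4):B a8@(2,1):A
t=5: a0@(0,4):A a1@(1,0):A a2@(1,3):B a3@(1,4):B a4@(2,2):A a5@(2,3):B a6@(3,0):B a7@(2,4):B a8@(3,1):A
t=6: a0@(0,0):A a1@(0,1):A a2@(0,2):B a3@(0,3):B a4@(1,1):A a5@(2,3):B a6@(1,2):B a7@(2,4):B a8@(2,0):A
t=7: a0@(0,0):A a1@(0,4):A a2@(1,0):B a3@(0,3):B a4@(1,3):A a5@(2,3):B a6@(1,4):B a7@(2,1):B a8@(2,2):A

no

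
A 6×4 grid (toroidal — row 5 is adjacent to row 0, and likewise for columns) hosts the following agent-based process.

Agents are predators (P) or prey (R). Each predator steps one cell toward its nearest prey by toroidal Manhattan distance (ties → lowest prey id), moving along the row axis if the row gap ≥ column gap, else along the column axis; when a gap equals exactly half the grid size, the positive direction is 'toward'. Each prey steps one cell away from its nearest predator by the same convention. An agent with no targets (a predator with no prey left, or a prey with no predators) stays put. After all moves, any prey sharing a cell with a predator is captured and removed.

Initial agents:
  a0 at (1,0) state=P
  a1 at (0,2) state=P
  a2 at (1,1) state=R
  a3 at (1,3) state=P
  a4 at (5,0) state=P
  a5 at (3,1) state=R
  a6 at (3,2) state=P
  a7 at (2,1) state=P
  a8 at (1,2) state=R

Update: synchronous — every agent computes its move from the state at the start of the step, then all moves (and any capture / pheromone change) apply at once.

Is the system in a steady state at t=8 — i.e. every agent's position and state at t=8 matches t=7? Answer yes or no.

no

t=1: a0@(1,1):P a1@(1,2):P a3@(1,2):P a4@(0,0):P a5@(3,0):R a6@(3,1):P a7@(1,1):P a8@(2,2):R
t=2: a0@(2,1):P a1@(2,2):P a3@(2,2):P a4@(1,0):P a5@(3,3):R a6@(3,0):P a7@(2,1):P a8@(3,2):R
t=3: a0@(3,1):P a1@(3,2):P a3@(3,2):P a4@(2,0):P a6@(3,3):P a7@(3,1):P a8@(4,2):R
t=4: a0@(4,1):P a1@(4,2):P a3@(4,2):P a4@(3,0):P a6@(4,3):P a7@(4,1):P a8@(5,2):R
t=5: a0@(5,1):P a1@(5,2):P a3@(5,2):P a4@(4,0):P a6@(5,3):P a7@(5,1):P a8@(0,2):R
t=6: a0@(0,1):P a1@(0,2):P a3@(0,2):P a4@(5,0):P a6@(0,3):P a7@(0,1):P a8@(1,2):R
t=7: a0@(1,1):P a1@(1,2):P a3@(1,2):P a4@(0,0):P a6@(1,3):P a7@(1,1):P a8@(2,2):R
t=8: a0@(2,1):P a1@(2,2):P a3@(2,2):P a4@(1,0):P a6@(2,3):P a7@(2,1):P a8@(3,2):R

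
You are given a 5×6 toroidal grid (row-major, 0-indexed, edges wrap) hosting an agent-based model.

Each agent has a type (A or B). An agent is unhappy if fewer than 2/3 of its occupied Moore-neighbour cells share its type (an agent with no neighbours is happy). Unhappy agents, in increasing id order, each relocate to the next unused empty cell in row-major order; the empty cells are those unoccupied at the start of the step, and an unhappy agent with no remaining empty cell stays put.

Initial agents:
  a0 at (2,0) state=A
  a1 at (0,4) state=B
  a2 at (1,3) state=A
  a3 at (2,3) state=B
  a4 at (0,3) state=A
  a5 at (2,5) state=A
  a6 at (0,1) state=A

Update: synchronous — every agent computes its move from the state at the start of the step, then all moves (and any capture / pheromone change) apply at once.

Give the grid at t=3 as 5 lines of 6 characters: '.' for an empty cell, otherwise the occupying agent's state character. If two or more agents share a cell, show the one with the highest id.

t=1: a0@(2,0):A a1@(0,0):B a2@(0,2):A a3@(0,5):B a4@(1,0):A a5@(2,5):A a6@(0,1):A
t=2: a0@(2,0):A a1@(0,3):B a2@(0,2):A a3@(0,4):B a4@(1,1):A a5@(2,5):A a6@(0,1):A
t=3: a0@(2,0):A a1@(0,0):B a2@(0,2):A a3@(0,4):B a4@(1,1):A a5@(2,5):A a6@(0,1):A

BAA.B.
.A....
A....A
......
......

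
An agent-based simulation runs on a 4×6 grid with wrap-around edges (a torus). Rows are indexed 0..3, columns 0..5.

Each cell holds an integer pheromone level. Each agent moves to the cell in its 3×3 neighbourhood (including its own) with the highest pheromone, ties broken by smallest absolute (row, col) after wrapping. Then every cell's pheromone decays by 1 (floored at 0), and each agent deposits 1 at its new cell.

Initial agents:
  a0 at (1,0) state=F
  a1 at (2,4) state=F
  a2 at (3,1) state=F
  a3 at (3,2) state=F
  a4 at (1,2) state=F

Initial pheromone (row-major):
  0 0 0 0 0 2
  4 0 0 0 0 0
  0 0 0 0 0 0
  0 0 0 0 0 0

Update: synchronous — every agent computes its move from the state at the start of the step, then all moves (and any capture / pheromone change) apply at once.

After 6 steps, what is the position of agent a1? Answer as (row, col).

t=1: a0@(1,0) a1@(1,3) a2@(0,0) a3@(0,1) a4@(0,1) | pheromone: 1 2 0 0 0 1 / 4 0 0 1 0 0 / 0 0 0 0 0 0 / 0 0 0 0 0 0
t=2: a0@(1,0) a1@(1,3) a2@(1,0) a3@(1,0) a4@(1,0) | pheromone: 0 1 0 0 0 0 / 7 0 0 1 0 0 / 0 0 0 0 0 0 / 0 0 0 0 0 0
t=3: a0@(1,0) a1@(1,3) a2@(1,0) a3@(1,0) a4@(1,0) | pheromone: 0 0 0 0 0 0 / 10 0 0 1 0 0 / 0 0 0 0 0 0 / 0 0 0 0 0 0
t=4: a0@(1,0) a1@(1,3) a2@(1,0) a3@(1,0) a4@(1,0) | pheromone: 0 0 0 0 0 0 / 13 0 0 1 0 0 / 0 0 0 0 0 0 / 0 0 0 0 0 0
t=5: a0@(1,0) a1@(1,3) a2@(1,0) a3@(1,0) a4@(1,0) | pheromone: 0 0 0 0 0 0 / 16 0 0 1 0 0 / 0 0 0 0 0 0 / 0 0 0 0 0 0
t=6: a0@(1,0) a1@(1,3) a2@(1,0) a3@(1,0) a4@(1,0) | pheromone: 0 0 0 0 0 0 / 19 0 0 1 0 0 / 0 0 0 0 0 0 / 0 0 0 0 0 0

(1, 3)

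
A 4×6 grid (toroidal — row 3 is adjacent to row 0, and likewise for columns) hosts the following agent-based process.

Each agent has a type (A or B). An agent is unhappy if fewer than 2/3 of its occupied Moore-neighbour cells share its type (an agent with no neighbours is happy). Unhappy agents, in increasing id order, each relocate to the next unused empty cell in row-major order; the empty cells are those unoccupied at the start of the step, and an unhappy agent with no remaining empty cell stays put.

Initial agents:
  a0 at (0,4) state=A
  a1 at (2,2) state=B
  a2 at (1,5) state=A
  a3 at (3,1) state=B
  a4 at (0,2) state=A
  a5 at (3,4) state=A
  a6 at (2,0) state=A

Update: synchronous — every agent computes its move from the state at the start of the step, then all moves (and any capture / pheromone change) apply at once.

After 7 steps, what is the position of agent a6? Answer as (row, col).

(0, 3)

t=1: a0@(0,4):A a1@(2,2):B a2@(1,5):A a3@(0,0):B a4@(0,1):A a5@(3,4):A a6@(0,3):A
t=2: a0@(0,4):A a1@(2,2):B a2@(0,2):A a3@(0,5):B a4@(1,0):A a5@(3,4):A a6@(0,3):A
t=3: a0@(0,4):A a1@(2,2):B a2@(0,2):A a3@(0,0):B a4@(0,1):A a5@(3,4):A a6@(0,3):A
t=4: a0@(0,4):A a1@(2,2):B a2@(0,2):A a3@(0,5):B a4@(1,0):A a5@(3,4):A a6@(0,3):A
t=5: a0@(0,4):A a1@(2,2):B a2@(0,2):A a3@(0,0):B a4@(0,1):A a5@(3,4):A a6@(0,3):A
t=6: a0@(0,4):A a1@(2,2):B a2@(0,2):A a3@(0,5):B a4@(1,0):A a5@(3,4):A a6@(0,3):A
t=7: a0@(0,4):A a1@(2,2):B a2@(0,2):A a3@(0,0):B a4@(0,1):A a5@(3,4):A a6@(0,3):A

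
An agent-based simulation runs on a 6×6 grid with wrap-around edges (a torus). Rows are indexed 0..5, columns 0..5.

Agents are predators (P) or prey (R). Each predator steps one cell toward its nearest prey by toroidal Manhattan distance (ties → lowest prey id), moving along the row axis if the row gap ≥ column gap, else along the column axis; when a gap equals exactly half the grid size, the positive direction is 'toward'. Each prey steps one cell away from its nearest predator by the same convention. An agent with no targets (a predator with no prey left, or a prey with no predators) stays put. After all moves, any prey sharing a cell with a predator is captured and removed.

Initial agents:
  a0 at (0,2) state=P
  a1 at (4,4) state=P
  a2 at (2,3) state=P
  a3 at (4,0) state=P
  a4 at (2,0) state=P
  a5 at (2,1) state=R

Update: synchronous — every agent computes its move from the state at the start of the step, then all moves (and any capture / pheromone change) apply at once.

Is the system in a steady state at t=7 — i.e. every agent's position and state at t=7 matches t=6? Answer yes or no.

t=1: a0@(1,2):P a1@(4,5):P a2@(2,2):P a3@(3,0):P a4@(2,1):P
t=2: (unchanged — steady state)

yes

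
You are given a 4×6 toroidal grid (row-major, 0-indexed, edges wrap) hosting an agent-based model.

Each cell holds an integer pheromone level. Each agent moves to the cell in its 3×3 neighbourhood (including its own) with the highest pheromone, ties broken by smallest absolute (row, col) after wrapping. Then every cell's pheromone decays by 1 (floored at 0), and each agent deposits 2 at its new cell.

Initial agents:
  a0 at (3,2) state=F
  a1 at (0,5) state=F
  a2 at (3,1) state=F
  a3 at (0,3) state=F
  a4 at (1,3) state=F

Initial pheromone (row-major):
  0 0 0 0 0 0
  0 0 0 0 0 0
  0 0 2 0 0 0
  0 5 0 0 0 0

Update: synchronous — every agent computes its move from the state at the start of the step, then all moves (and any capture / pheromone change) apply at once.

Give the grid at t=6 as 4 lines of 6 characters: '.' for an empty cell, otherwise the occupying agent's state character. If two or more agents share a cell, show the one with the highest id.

t=1: a0@(3,1) a1@(0,0) a2@(3,1) a3@(0,2) a4@(2,2) | pheromone: 2 0 2 0 0 0 / 0 0 0 0 0 0 / 0 0 3 0 0 0 / 0 8 0 0 0 0
t=2: a0@(3,1) a1@(3,1) a2@(3,1) a3@(3,1) a4@(3,1) | pheromone: 1 0 1 0 0 0 / 0 0 0 0 0 0 / 0 0 2 0 0 0 / 0 17 0 0 0 0
t=3: a0@(3,1) a1@(3,1) a2@(3,1) a3@(3,1) a4@(3,1) | pheromone: 0 0 0 0 0 0 / 0 0 0 0 0 0 / 0 0 1 0 0 0 / 0 26 0 0 0 0
t=4: a0@(3,1) a1@(3,1) a2@(3,1) a3@(3,1) a4@(3,1) | pheromone: 0 0 0 0 0 0 / 0 0 0 0 0 0 / 0 0 0 0 0 0 / 0 35 0 0 0 0
t=5: a0@(3,1) a1@(3,1) a2@(3,1) a3@(3,1) a4@(3,1) | pheromone: 0 0 0 0 0 0 / 0 0 0 0 0 0 / 0 0 0 0 0 0 / 0 44 0 0 0 0
t=6: a0@(3,1) a1@(3,1) a2@(3,1) a3@(3,1) a4@(3,1) | pheromone: 0 0 0 0 0 0 / 0 0 0 0 0 0 / 0 0 0 0 0 0 / 0 53 0 0 0 0

......
......
......
.F....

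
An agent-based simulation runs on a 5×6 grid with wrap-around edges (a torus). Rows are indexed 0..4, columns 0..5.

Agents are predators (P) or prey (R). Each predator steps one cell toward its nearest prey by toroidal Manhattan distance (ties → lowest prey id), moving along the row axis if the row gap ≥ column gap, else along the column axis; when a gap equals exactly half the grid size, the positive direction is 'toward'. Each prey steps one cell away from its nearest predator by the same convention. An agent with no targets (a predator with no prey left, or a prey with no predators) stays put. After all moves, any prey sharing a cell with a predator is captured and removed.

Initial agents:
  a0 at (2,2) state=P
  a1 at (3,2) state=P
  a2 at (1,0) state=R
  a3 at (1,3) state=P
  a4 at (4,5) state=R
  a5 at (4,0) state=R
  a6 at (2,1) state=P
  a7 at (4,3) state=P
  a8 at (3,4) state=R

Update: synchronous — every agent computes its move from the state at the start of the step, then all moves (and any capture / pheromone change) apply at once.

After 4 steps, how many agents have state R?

2

t=1: a0@(2,1):P a1@(3,3):P a2@(0,0):R a3@(1,4):P a4@(4,0):R a5@(4,5):R a6@(1,1):P a7@(4,4):P a8@(3,5):R
t=2: a0@(1,1):P a1@(3,4):P a2@(4,0):R a3@(1,5):P a4@(4,1):R a5@(4,0):R a6@(0,1):P a7@(4,5):P a8@(3,0):R
t=3: a0@(0,1):P a1@(3,5):P a3@(0,5):P a4@(3,1):R a6@(4,1):P a7@(4,0):P a8@(3,1):R
t=4: a0@(4,1):P a1@(3,0):P a3@(4,5):P a4@(2,1):R a6@(3,1):P a7@(3,0):P a8@(2,1):R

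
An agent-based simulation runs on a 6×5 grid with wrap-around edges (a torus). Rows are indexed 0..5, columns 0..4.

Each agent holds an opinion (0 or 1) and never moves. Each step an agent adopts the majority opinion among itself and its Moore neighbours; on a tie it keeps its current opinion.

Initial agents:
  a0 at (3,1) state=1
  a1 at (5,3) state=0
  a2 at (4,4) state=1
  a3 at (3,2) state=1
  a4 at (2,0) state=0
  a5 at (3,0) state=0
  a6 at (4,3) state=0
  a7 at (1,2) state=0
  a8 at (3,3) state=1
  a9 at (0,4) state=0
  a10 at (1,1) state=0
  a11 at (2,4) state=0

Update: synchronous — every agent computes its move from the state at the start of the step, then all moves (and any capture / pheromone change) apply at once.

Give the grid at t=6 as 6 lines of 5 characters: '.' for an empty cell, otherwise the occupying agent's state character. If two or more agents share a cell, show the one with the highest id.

t=1: a0@(3,1):1 a1@(5,3):0 a2@(4,4):0 a3@(3,2):1 a4@(2,0):0 a5@(3,0):0 a6@(4,3):1 a7@(1,2):0 a8@(3,3):1 a9@(0,4):0 a10@(1,1):0 a11@(2,4):0
t=2: (unchanged — steady state)

....0
.00..
0...0
0111.
...10
...0.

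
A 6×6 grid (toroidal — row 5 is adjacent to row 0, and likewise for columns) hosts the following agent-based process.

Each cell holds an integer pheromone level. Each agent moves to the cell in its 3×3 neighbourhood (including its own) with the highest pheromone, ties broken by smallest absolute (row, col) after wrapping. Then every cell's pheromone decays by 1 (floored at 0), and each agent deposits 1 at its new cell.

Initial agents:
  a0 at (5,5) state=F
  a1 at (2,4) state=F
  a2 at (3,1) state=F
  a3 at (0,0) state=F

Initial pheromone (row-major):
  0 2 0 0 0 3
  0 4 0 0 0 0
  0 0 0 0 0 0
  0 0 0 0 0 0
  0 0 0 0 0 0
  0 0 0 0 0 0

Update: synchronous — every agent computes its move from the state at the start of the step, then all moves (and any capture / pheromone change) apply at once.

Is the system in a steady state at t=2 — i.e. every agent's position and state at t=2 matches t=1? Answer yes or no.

t=1: a0@(0,5) a1@(1,3) a2@(2,0) a3@(1,1) | pheromone: 0 1 0 0 0 3 / 0 4 0 1 0 0 / 1 0 0 0 0 0 / 0 0 0 0 0 0 / 0 0 0 0 0 0 / 0 0 0 0 0 0
t=2: a0@(0,5) a1@(1,3) a2@(1,1) a3@(1,1) | pheromone: 0 0 0 0 0 3 / 0 5 0 1 0 0 / 0 0 0 0 0 0 / 0 0 0 0 0 0 / 0 0 0 0 0 0 / 0 0 0 0 0 0

no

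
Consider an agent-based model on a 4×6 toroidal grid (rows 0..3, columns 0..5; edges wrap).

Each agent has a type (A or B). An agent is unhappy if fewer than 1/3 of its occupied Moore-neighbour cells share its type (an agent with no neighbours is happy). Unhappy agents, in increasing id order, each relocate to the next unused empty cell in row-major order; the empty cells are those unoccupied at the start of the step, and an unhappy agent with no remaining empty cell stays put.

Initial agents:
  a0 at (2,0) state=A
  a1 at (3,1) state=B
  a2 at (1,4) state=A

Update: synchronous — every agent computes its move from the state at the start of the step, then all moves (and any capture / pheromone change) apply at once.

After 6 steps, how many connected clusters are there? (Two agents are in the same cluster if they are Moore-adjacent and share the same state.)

t=1: a0@(0,0):A a1@(0,1):B a2@(1,4):A
t=2: a0@(0,2):A a1@(0,3):B a2@(1,4):A
t=3: a0@(0,0):A a1@(0,1):B a2@(0,4):A
t=4: a0@(0,2):A a1@(0,3):B a2@(0,4):A
t=5: a0@(0,0):A a1@(0,1):B a2@(0,5):A
t=6: a0@(0,0):A a1@(0,2):B a2@(0,5):A

2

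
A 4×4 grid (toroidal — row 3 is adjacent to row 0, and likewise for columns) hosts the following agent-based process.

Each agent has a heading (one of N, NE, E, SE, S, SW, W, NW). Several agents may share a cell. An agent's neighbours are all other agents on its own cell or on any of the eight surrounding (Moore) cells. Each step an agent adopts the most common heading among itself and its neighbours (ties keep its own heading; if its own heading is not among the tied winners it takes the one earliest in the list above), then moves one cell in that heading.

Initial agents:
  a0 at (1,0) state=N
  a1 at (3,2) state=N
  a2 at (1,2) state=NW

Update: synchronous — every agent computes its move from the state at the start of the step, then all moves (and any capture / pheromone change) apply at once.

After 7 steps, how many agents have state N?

2

t=1: a0@(0,0):N a1@(2,2):N a2@(0,1):NW
t=2: a0@(3,0):N a1@(1,2):N a2@(3,0):NW
t=3: a0@(2,0):N a1@(0,2):N a2@(2,3):NW
t=4: a0@(1,0):N a1@(3,2):N a2@(1,2):NW
t=5: a0@(0,0):N a1@(2,2):N a2@(0,1):NW
t=6: a0@(3,0):N a1@(1,2):N a2@(3,0):NW
t=7: a0@(2,0):N a1@(0,2):N a2@(2,3):NW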